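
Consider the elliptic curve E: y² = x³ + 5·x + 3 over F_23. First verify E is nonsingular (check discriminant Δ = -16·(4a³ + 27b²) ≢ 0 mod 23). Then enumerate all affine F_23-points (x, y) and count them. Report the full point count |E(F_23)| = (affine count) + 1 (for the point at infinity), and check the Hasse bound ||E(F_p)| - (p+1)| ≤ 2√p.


Affine points = {(0, 7), (0, 16), (1, 3), (1, 20), (4, 8), (4, 15), (7, 6), (7, 17), (8, 7), (8, 16), (9, 8), (9, 15), (10, 8), (10, 15), (11, 3), (11, 20), (15, 7), (15, 16), (16, 4), (16, 19), (21, 10), (21, 13)}; affine count = 22; |E(F_23)| = 23.

Discriminant check: Δ ∝ 4a³ + 27b² = 4·5³ + 27·3² = 4·125 + 27·9 ≡ 7 (mod 23). Nonzero ⇒ E is nonsingular.
For each x ∈ F_23, compute rhs = x³ + 5·x + 3 mod 23, then count y ∈ F_23 with y² ≡ rhs.
  x = 0: rhs = 3, matching y values: 7, 16 (2 points).
  x = 1: rhs = 9, matching y values: 3, 20 (2 points).
  x = 2: rhs = 21, matching y values: none (0 points).
  x = 3: rhs = 22, matching y values: none (0 points).
  x = 4: rhs = 18, matching y values: 8, 15 (2 points).
  x = 5: rhs = 15, matching y values: none (0 points).
  x = 6: rhs = 19, matching y values: none (0 points).
  x = 7: rhs = 13, matching y values: 6, 17 (2 points).
  x = 8: rhs = 3, matching y values: 7, 16 (2 points).
  x = 9: rhs = 18, matching y values: 8, 15 (2 points).
  x = 10: rhs = 18, matching y values: 8, 15 (2 points).
  x = 11: rhs = 9, matching y values: 3, 20 (2 points).
  x = 12: rhs = 20, matching y values: none (0 points).
  x = 13: rhs = 11, matching y values: none (0 points).
  x = 14: rhs = 11, matching y values: none (0 points).
  x = 15: rhs = 3, matching y values: 7, 16 (2 points).
  x = 16: rhs = 16, matching y values: 4, 19 (2 points).
  x = 17: rhs = 10, matching y values: none (0 points).
  x = 18: rhs = 14, matching y values: none (0 points).
  x = 19: rhs = 11, matching y values: none (0 points).
  x = 20: rhs = 7, matching y values: none (0 points).
  x = 21: rhs = 8, matching y values: 10, 13 (2 points).
  x = 22: rhs = 20, matching y values: none (0 points).
Total affine count: 22.
Full point count |E(F_23)| = 22 + 1 = 23.
Hasse bound: |23 − (23+1)| = |-1| = 1 ≤ 2√23 ≈ 9.5917 ✓.


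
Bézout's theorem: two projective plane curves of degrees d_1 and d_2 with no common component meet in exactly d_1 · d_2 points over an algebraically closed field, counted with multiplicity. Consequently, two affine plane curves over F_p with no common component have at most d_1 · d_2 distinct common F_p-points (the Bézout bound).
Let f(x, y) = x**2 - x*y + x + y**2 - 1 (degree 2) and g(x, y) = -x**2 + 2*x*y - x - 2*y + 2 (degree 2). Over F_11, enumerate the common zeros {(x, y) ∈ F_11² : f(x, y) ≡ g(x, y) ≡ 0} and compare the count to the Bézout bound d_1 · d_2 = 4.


Common zeros: {(0, 1), (6, 4)}; count = 2; Bézout bound = 4.

deg(f) = 2, deg(g) = 2, so Bézout bound = 4.
Scan x ∈ F_11. For each x, list the y ∈ F_11 with f(x, y) ≡ 0 and those with g(x, y) ≡ 0 (mod 11); the common zeros in that column are the intersection.
  x = 0: f ≡ 0 at y ∈ {1, 10}; g ≡ 0 at y ∈ {1}; common: {1}.
  x = 1: f ≡ 0 at y ∈ ∅; g ≡ 0 at y ∈ {0, 1, 2, 3, 4, 5, 6, 7, 8, 9, 10}; common: ∅.
  x = 2: f ≡ 0 at y ∈ ∅; g ≡ 0 at y ∈ {2}; common: ∅.
  x = 3: f ≡ 0 at y ∈ {0, 3}; g ≡ 0 at y ∈ {8}; common: ∅.
  x = 4: f ≡ 0 at y ∈ ∅; g ≡ 0 at y ∈ {3}; common: ∅.
  x = 5: f ≡ 0 at y ∈ ∅; g ≡ 0 at y ∈ {9}; common: ∅.
  x = 6: f ≡ 0 at y ∈ {2, 4}; g ≡ 0 at y ∈ {4}; common: {4}.
  x = 7: f ≡ 0 at y ∈ {0, 7}; g ≡ 0 at y ∈ {10}; common: ∅.
  x = 8: f ≡ 0 at y ∈ {4}; g ≡ 0 at y ∈ {5}; common: ∅.
  x = 9: f ≡ 0 at y ∈ {10}; g ≡ 0 at y ∈ {0}; common: ∅.
  x = 10: f ≡ 0 at y ∈ {3, 7}; g ≡ 0 at y ∈ {6}; common: ∅.
Collecting: common zeros = {(0, 1), (6, 4)}, so the count is 2.
Comparison with the Bézout bound: 2 ≤ 4 = deg(f)·deg(g), as expected for curves with no common component (the affine F_11-count falls short of the bound because intersections may lie at infinity, over extension fields, or carry multiplicity).


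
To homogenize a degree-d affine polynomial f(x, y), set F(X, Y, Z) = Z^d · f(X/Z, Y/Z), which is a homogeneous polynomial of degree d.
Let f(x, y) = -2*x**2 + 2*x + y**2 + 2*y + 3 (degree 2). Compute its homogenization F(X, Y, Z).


F(X, Y, Z) = -2*X**2 + 2*X*Z + Y**2 + 2*Y*Z + 3*Z**2

deg(f) = 2.
Substitute x = X/Z, y = Y/Z into f, then multiply by Z^2.
  monomial -2·x^2·y^0 ↦ -2·X^2·Y^0·Z^0.
  monomial 2·x^1·y^0 ↦ 2·X^1·Y^0·Z^1.
  monomial 1·x^0·y^2 ↦ 1·X^0·Y^2·Z^0.
  monomial 2·x^0·y^1 ↦ 2·X^0·Y^1·Z^1.
  monomial 3·x^0·y^0 ↦ 3·X^0·Y^0·Z^2.
Collecting: F(X, Y, Z) = -2*X**2 + 2*X*Z + Y**2 + 2*Y*Z + 3*Z**2.


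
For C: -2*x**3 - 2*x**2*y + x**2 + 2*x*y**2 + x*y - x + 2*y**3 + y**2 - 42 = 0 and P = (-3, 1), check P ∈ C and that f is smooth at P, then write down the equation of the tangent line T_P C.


Tangent line at P: -46*x - 25*y - 113 = 0.

Step 1: f(-3, 1) = 0, so P lies on C.
Step 2: partial derivatives
  f_x(x, y) = -6*x**2 - 4*x*y + 2*x + 2*y**2 + y - 1, f_y(x, y) = -2*x**2 + 4*x*y + x + 6*y**2 + 2*y.
  f_x(P) = -46, f_y(P) = -25 (gradient nonzero, so P is smooth).
Step 3: tangent line at P: -46·(x − -3) + -25·(y − 1) = 0.
Expanding: -46*x - 25*y - 113 = 0.


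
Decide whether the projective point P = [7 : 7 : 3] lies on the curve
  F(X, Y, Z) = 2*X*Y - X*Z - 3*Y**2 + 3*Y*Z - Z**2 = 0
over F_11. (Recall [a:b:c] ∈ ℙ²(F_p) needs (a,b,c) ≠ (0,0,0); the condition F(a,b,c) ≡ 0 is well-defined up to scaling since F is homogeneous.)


F(7,7,3) ≡ 6 (mod 11); P is NOT on the curve.

Evaluate F(7, 7, 3) term-by-term (mod 11).
  2*X*Y ↦ 2·7·7·1 = 98
  -X*Z ↦ -1·7·1·3 = -21
  -3*Y**2 ↦ -3·1·49·1 = -147
  3*Y*Z ↦ 3·1·7·3 = 63
  -Z**2 ↦ -1·1·1·9 = -9
Sum: F(7, 7, 3) = (98) + (-21) + (-147) + (63) + (-9) = -16.
Reducing mod 11: -16 ≡ 6 (mod 11).
Since F(a, b, c) ≡ 6 ≠ 0 (mod 11), P does NOT lie on the curve.


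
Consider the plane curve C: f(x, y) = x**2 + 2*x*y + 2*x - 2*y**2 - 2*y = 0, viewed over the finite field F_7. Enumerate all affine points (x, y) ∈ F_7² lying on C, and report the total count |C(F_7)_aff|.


Affine F_7-points: {(0, 0), (0, 6), (4, 1), (4, 2), (5, 0), (5, 4), (6, 1), (6, 4)}; count = 8.

For each of the 49 pairs (x, y) ∈ F_7², evaluate f(x, y) mod 7. Record the zeros.
  x = 0: [0↦0, 1↦3, 2↦2, 3↦4, 4↦2, 5↦3, 6↦0]  zeros at y ∈ {0, 6}
  x = 1: [0↦3, 1↦1, 2↦2, 3↦6, 4↦6, 5↦2, 6↦1]  zeros at y ∈ ∅
  x = 2: [0↦1, 1↦1, 2↦4, 3↦3, 4↦5, 5↦3, 6↦4]  zeros at y ∈ ∅
  x = 3: [0↦1, 1↦3, 2↦1, 3↦2, 4↦6, 5↦6, 6↦2]  zeros at y ∈ ∅
  x = 4: [0↦3, 1↦0, 2↦0, 3↦3, 4↦2, 5↦4, 6↦2]  zeros at y ∈ {1, 2}
  x = 5: [0↦0, 1↦6, 2↦1, 3↦6, 4↦0, 5↦4, 6↦4]  zeros at y ∈ {0, 4}
  x = 6: [0↦6, 1↦0, 2↦4, 3↦4, 4↦0, 5↦6, 6↦1]  zeros at y ∈ {1, 4}
Collecting zeros: affine points = {(0, 0), (0, 6), (4, 1), (4, 2), (5, 0), (5, 4), (6, 1), (6, 4)}.
Total count |C(F_7)_aff| = 8.


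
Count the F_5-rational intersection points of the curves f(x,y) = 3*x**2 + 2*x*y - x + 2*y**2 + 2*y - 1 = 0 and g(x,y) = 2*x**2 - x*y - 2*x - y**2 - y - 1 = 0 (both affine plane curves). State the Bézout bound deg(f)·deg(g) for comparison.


Common zeros: {(2, 3), (2, 4), (3, 3)}; count = 3; Bézout bound = 4.

deg(f) = 2, deg(g) = 2, so Bézout bound = 4.
Scan x ∈ F_5. For each x, list the y ∈ F_5 with f(x, y) ≡ 0 and those with g(x, y) ≡ 0 (mod 5); the common zeros in that column are the intersection.
  x = 0: f ≡ 0 at y ∈ ∅; g ≡ 0 at y ∈ ∅; common: ∅.
  x = 1: f ≡ 0 at y ∈ ∅; g ≡ 0 at y ∈ {4}; common: ∅.
  x = 2: f ≡ 0 at y ∈ {3, 4}; g ≡ 0 at y ∈ {3, 4}; common: {3, 4}.
  x = 3: f ≡ 0 at y ∈ {3}; g ≡ 0 at y ∈ {3}; common: {3}.
  x = 4: f ≡ 0 at y ∈ {1, 4}; g ≡ 0 at y ∈ ∅; common: ∅.
Collecting: common zeros = {(2, 3), (2, 4), (3, 3)}, so the count is 3.
Comparison with the Bézout bound: 3 ≤ 4 = deg(f)·deg(g), as expected for curves with no common component (the affine F_5-count falls short of the bound because intersections may lie at infinity, over extension fields, or carry multiplicity).


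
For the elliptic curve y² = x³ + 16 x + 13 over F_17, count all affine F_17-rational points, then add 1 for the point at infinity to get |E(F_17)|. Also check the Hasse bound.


Affine points = {(0, 8), (0, 9), (1, 8), (1, 9), (2, 6), (2, 11), (6, 6), (6, 11), (7, 3), (7, 14), (9, 6), (9, 11), (10, 0), (13, 2), (13, 15), (16, 8), (16, 9)}; affine count = 17; |E(F_17)| = 18.

Discriminant check: Δ ∝ 4a³ + 27b² = 4·16³ + 27·13² = 4·4096 + 27·169 ≡ 3 (mod 17). Nonzero ⇒ E is nonsingular.
For each x ∈ F_17, compute rhs = x³ + 16·x + 13 mod 17, then count y ∈ F_17 with y² ≡ rhs.
  x = 0: rhs = 13, matching y values: 8, 9 (2 points).
  x = 1: rhs = 13, matching y values: 8, 9 (2 points).
  x = 2: rhs = 2, matching y values: 6, 11 (2 points).
  x = 3: rhs = 3, matching y values: none (0 points).
  x = 4: rhs = 5, matching y values: none (0 points).
  x = 5: rhs = 14, matching y values: none (0 points).
  x = 6: rhs = 2, matching y values: 6, 11 (2 points).
  x = 7: rhs = 9, matching y values: 3, 14 (2 points).
  x = 8: rhs = 7, matching y values: none (0 points).
  x = 9: rhs = 2, matching y values: 6, 11 (2 points).
  x = 10: rhs = 0, matching y values: 0 (1 points).
  x = 11: rhs = 7, matching y values: none (0 points).
  x = 12: rhs = 12, matching y values: none (0 points).
  x = 13: rhs = 4, matching y values: 2, 15 (2 points).
  x = 14: rhs = 6, matching y values: none (0 points).
  x = 15: rhs = 7, matching y values: none (0 points).
  x = 16: rhs = 13, matching y values: 8, 9 (2 points).
Total affine count: 17.
Full point count |E(F_17)| = 17 + 1 = 18.
Hasse bound: |18 − (17+1)| = |0| = 0 ≤ 2√17 ≈ 8.2462 ✓.


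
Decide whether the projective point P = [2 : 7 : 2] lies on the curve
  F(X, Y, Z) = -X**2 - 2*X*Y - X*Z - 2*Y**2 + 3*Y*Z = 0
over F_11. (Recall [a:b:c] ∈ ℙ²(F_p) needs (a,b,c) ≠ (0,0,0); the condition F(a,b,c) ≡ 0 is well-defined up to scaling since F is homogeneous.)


F(2,7,2) ≡ 7 (mod 11); P is NOT on the curve.

Evaluate F(2, 7, 2) term-by-term (mod 11).
  -X**2 ↦ -1·4·1·1 = -4
  -2*X*Y ↦ -2·2·7·1 = -28
  -X*Z ↦ -1·2·1·2 = -4
  -2*Y**2 ↦ -2·1·49·1 = -98
  3*Y*Z ↦ 3·1·7·2 = 42
Sum: F(2, 7, 2) = (-4) + (-28) + (-4) + (-98) + (42) = -92.
Reducing mod 11: -92 ≡ 7 (mod 11).
Since F(a, b, c) ≡ 7 ≠ 0 (mod 11), P does NOT lie on the curve.


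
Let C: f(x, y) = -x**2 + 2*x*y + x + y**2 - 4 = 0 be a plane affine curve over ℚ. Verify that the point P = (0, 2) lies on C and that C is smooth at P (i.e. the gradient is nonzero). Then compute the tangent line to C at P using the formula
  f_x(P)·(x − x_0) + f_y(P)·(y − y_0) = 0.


Tangent line at P: 5*x + 4*y - 8 = 0.

Step 1: f(0, 2) = 0, so P lies on C.
Step 2: partial derivatives
  f_x(x, y) = -2*x + 2*y + 1, f_y(x, y) = 2*x + 2*y.
  f_x(P) = 5, f_y(P) = 4 (gradient nonzero, so P is smooth).
Step 3: tangent line at P: 5·(x − 0) + 4·(y − 2) = 0.
Expanding: 5*x + 4*y - 8 = 0.


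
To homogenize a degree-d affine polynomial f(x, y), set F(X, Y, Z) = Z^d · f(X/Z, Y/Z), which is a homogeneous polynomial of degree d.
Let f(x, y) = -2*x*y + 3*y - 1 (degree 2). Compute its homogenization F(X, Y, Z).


F(X, Y, Z) = -2*X*Y + 3*Y*Z - Z**2

deg(f) = 2.
Substitute x = X/Z, y = Y/Z into f, then multiply by Z^2.
  monomial -2·x^1·y^1 ↦ -2·X^1·Y^1·Z^0.
  monomial 3·x^0·y^1 ↦ 3·X^0·Y^1·Z^1.
  monomial -1·x^0·y^0 ↦ -1·X^0·Y^0·Z^2.
Collecting: F(X, Y, Z) = -2*X*Y + 3*Y*Z - Z**2.


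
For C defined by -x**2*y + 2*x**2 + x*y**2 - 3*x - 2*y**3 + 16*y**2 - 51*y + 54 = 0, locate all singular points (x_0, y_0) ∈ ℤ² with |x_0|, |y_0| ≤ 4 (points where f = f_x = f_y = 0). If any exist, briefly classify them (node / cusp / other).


Singular points: {(3, 3)}; classification: node.

Compute partial derivatives:
  f_x = -2*x*y + 4*x + y**2 - 3.
  f_y = -x**2 + 2*x*y - 6*y**2 + 32*y - 51.
Scan x_0 ∈ {−4, ..., 4}. For each x_0, f_y(x_0, y) is a polynomial in y; find its integer roots y ∈ {−4, ..., 4}, then test f_x and f at those candidates.
  x = -4: f_y(-4, y) = -6*y**2 + 24*y - 67; no integer root y with |y| ≤ 4.
  x = -3: f_y(-3, y) = -6*y**2 + 26*y - 60; no integer root y with |y| ≤ 4.
  x = -2: f_y(-2, y) = -6*y**2 + 28*y - 55; no integer root y with |y| ≤ 4.
  x = -1: f_y(-1, y) = -6*y**2 + 30*y - 52; no integer root y with |y| ≤ 4.
  x = 0: f_y(0, y) = -6*y**2 + 32*y - 51; no integer root y with |y| ≤ 4.
  x = 1: f_y(1, y) = -6*y**2 + 34*y - 52; no integer root y with |y| ≤ 4.
  x = 2: f_y(2, y) = -6*y**2 + 36*y - 55; no integer root y with |y| ≤ 4.
  x = 3: f_y(3, y) = -6*y**2 + 38*y - 60; vanishes at y ∈ {3}. (3, 3): f_x = 0, f = 0 — SINGULAR.
  x = 4: f_y(4, y) = -6*y**2 + 40*y - 67; no integer root y with |y| ≤ 4.
Only singular point on the grid: (3, 3).
Classify: substitute x = 3 + u, y = 3 + v and expand: f = -u**2*v - u**2 + u*v**2 - 2*v**3 + v**2.
No constant or linear terms (consistent with a singular point). Quadratic part: -u**2 + v**2. Cubic part: -u**2*v + u*v**2 - 2*v**3.
The quadratic part v**2 - u**2 = (v − u)(v + u) splits into two distinct linear factors, so there are two distinct tangent lines y − 3 = ±(x − 3) — this is a node (ordinary double point).
Classification: node.


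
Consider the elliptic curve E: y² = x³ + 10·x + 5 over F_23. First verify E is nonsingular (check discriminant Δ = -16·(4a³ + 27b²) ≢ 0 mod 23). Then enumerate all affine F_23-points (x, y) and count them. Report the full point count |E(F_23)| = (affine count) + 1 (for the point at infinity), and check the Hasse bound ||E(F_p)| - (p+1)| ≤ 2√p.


Affine points = {(1, 4), (1, 19), (3, 4), (3, 19), (7, 2), (7, 21), (10, 1), (10, 22), (12, 6), (12, 17), (13, 3), (13, 20), (16, 11), (16, 12), (19, 4), (19, 19), (21, 0)}; affine count = 17; |E(F_23)| = 18.

Discriminant check: Δ ∝ 4a³ + 27b² = 4·10³ + 27·5² = 4·1000 + 27·25 ≡ 6 (mod 23). Nonzero ⇒ E is nonsingular.
For each x ∈ F_23, compute rhs = x³ + 10·x + 5 mod 23, then count y ∈ F_23 with y² ≡ rhs.
  x = 0: rhs = 5, matching y values: none (0 points).
  x = 1: rhs = 16, matching y values: 4, 19 (2 points).
  x = 2: rhs = 10, matching y values: none (0 points).
  x = 3: rhs = 16, matching y values: 4, 19 (2 points).
  x = 4: rhs = 17, matching y values: none (0 points).
  x = 5: rhs = 19, matching y values: none (0 points).
  x = 6: rhs = 5, matching y values: none (0 points).
  x = 7: rhs = 4, matching y values: 2, 21 (2 points).
  x = 8: rhs = 22, matching y values: none (0 points).
  x = 9: rhs = 19, matching y values: none (0 points).
  x = 10: rhs = 1, matching y values: 1, 22 (2 points).
  x = 11: rhs = 20, matching y values: none (0 points).
  x = 12: rhs = 13, matching y values: 6, 17 (2 points).
  x = 13: rhs = 9, matching y values: 3, 20 (2 points).
  x = 14: rhs = 14, matching y values: none (0 points).
  x = 15: rhs = 11, matching y values: none (0 points).
  x = 16: rhs = 6, matching y values: 11, 12 (2 points).
  x = 17: rhs = 5, matching y values: none (0 points).
  x = 18: rhs = 14, matching y values: none (0 points).
  x = 19: rhs = 16, matching y values: 4, 19 (2 points).
  x = 20: rhs = 17, matching y values: none (0 points).
  x = 21: rhs = 0, matching y values: 0 (1 points).
  x = 22: rhs = 17, matching y values: none (0 points).
Total affine count: 17.
Full point count |E(F_23)| = 17 + 1 = 18.
Hasse bound: |18 − (23+1)| = |-6| = 6 ≤ 2√23 ≈ 9.5917 ✓.


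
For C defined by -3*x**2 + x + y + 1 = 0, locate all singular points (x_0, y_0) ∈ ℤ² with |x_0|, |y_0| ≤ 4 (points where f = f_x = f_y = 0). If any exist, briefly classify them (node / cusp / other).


No singular points in the scanned grid; C is smooth there.

Compute partial derivatives:
  f_x = 1 - 6*x.
  f_y = 1.
f_y = 1 is a nonzero constant, so f_y never vanishes: no point (x, y) can satisfy f = f_x = f_y = 0. In particular no (x, y) ∈ {−4, ..., 4}² is singular; the curve is smooth.


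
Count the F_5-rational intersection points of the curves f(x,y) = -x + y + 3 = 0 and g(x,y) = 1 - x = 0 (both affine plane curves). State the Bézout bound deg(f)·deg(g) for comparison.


Common zeros: {(1, 3)}; count = 1; Bézout bound = 1.

deg(f) = 1, deg(g) = 1, so Bézout bound = 1.
Scan x ∈ F_5. For each x, list the y ∈ F_5 with f(x, y) ≡ 0 and those with g(x, y) ≡ 0 (mod 5); the common zeros in that column are the intersection.
  x = 0: f ≡ 0 at y ∈ {2}; g ≡ 0 at y ∈ ∅; common: ∅.
  x = 1: f ≡ 0 at y ∈ {3}; g ≡ 0 at y ∈ {0, 1, 2, 3, 4}; common: {3}.
  x = 2: f ≡ 0 at y ∈ {4}; g ≡ 0 at y ∈ ∅; common: ∅.
  x = 3: f ≡ 0 at y ∈ {0}; g ≡ 0 at y ∈ ∅; common: ∅.
  x = 4: f ≡ 0 at y ∈ {1}; g ≡ 0 at y ∈ ∅; common: ∅.
Collecting: common zeros = {(1, 3)}, so the count is 1.
Comparison with the Bézout bound: 1 ≤ 1 = deg(f)·deg(g), as expected for curves with no common component (the bound is attained).


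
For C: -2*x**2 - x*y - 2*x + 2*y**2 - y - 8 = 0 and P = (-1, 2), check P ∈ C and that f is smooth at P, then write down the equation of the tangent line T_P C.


Tangent line at P: 8*y - 16 = 0.

Step 1: f(-1, 2) = 0, so P lies on C.
Step 2: partial derivatives
  f_x(x, y) = -4*x - y - 2, f_y(x, y) = -x + 4*y - 1.
  f_x(P) = 0, f_y(P) = 8 (gradient nonzero, so P is smooth).
Step 3: tangent line at P: 0·(x − -1) + 8·(y − 2) = 0.
Expanding: 8*y - 16 = 0.


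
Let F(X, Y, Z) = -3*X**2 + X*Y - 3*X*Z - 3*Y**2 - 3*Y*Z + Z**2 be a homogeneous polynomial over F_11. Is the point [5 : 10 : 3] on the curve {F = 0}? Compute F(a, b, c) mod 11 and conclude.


F(5,10,3) ≡ 0 (mod 11); P is on the curve.

Evaluate F(5, 10, 3) term-by-term (mod 11).
  -3*X**2 ↦ -3·25·1·1 = -75
  X*Y ↦ 1·5·10·1 = 50
  -3*X*Z ↦ -3·5·1·3 = -45
  -3*Y**2 ↦ -3·1·100·1 = -300
  -3*Y*Z ↦ -3·1·10·3 = -90
  Z**2 ↦ 1·1·1·9 = 9
Sum: F(5, 10, 3) = (-75) + (50) + (-45) + (-300) + (-90) + (9) = -451.
Reducing mod 11: -451 ≡ 0 (mod 11).
Since F(a, b, c) ≡ 0 (mod 11), P lies on the curve.


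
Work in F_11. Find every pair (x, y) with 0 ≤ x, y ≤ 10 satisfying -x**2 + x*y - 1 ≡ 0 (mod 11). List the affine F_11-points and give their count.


Affine F_11-points: {(1, 2), (2, 8), (3, 7), (4, 7), (5, 3), (6, 8), (7, 4), (8, 4), (9, 3), (10, 9)}; count = 10.

For each of the 121 pairs (x, y) ∈ F_11², evaluate f(x, y) mod 11. Record the zeros.
  x = 0: [0↦10, 1↦10, 2↦10, 3↦10, 4↦10, 5↦10, 6↦10, 7↦10, 8↦10, 9↦10, 10↦10]  zeros at y ∈ ∅
  x = 1: [0↦9, 1↦10, 2↦0, 3↦1, 4↦2, 5↦3, 6↦4, 7↦5, 8↦6, 9↦7, 10↦8]  zeros at y ∈ {2}
  x = 2: [0↦6, 1↦8, 2↦10, 3↦1, 4↦3, 5↦5, 6↦7, 7↦9, 8↦0, 9↦2, 10↦4]  zeros at y ∈ {8}
  x = 3: [0↦1, 1↦4, 2↦7, 3↦10, 4↦2, 5↦5, 6↦8, 7↦0, 8↦3, 9↦6, 10↦9]  zeros at y ∈ {7}
  x = 4: [0↦5, 1↦9, 2↦2, 3↦6, 4↦10, 5↦3, 6↦7, 7↦0, 8↦4, 9↦8, 10↦1]  zeros at y ∈ {7}
  x = 5: [0↦7, 1↦1, 2↦6, 3↦0, 4↦5, 5↦10, 6↦4, 7↦9, 8↦3, 9↦8, 10↦2]  zeros at y ∈ {3}
  x = 6: [0↦7, 1↦2, 2↦8, 3↦3, 4↦9, 5↦4, 6↦10, 7↦5, 8↦0, 9↦6, 10↦1]  zeros at y ∈ {8}
  x = 7: [0↦5, 1↦1, 2↦8, 3↦4, 4↦0, 5↦7, 6↦3, 7↦10, 8↦6, 9↦2, 10↦9]  zeros at y ∈ {4}
  x = 8: [0↦1, 1↦9, 2↦6, 3↦3, 4↦0, 5↦8, 6↦5, 7↦2, 8↦10, 9↦7, 10↦4]  zeros at y ∈ {4}
  x = 9: [0↦6, 1↦4, 2↦2, 3↦0, 4↦9, 5↦7, 6↦5, 7↦3, 8↦1, 9↦10, 10↦8]  zeros at y ∈ {3}
  x = 10: [0↦9, 1↦8, 2↦7, 3↦6, 4↦5, 5↦4, 6↦3, 7↦2, 8↦1, 9↦0, 10↦10]  zeros at y ∈ {9}
Collecting zeros: affine points = {(1, 2), (2, 8), (3, 7), (4, 7), (5, 3), (6, 8), (7, 4), (8, 4), (9, 3), (10, 9)}.
Total count |C(F_11)_aff| = 10.


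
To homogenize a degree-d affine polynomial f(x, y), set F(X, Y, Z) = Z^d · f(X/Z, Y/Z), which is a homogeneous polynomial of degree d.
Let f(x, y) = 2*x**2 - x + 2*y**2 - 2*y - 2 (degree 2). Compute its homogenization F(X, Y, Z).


F(X, Y, Z) = 2*X**2 - X*Z + 2*Y**2 - 2*Y*Z - 2*Z**2

deg(f) = 2.
Substitute x = X/Z, y = Y/Z into f, then multiply by Z^2.
  monomial 2·x^2·y^0 ↦ 2·X^2·Y^0·Z^0.
  monomial -1·x^1·y^0 ↦ -1·X^1·Y^0·Z^1.
  monomial 2·x^0·y^2 ↦ 2·X^0·Y^2·Z^0.
  monomial -2·x^0·y^1 ↦ -2·X^0·Y^1·Z^1.
  monomial -2·x^0·y^0 ↦ -2·X^0·Y^0·Z^2.
Collecting: F(X, Y, Z) = 2*X**2 - X*Z + 2*Y**2 - 2*Y*Z - 2*Z**2.


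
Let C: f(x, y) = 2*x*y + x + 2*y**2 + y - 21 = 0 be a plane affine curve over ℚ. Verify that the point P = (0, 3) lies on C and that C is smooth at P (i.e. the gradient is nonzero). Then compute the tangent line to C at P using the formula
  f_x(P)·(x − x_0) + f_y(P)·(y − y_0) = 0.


Tangent line at P: 7*x + 13*y - 39 = 0.

Step 1: f(0, 3) = 0, so P lies on C.
Step 2: partial derivatives
  f_x(x, y) = 2*y + 1, f_y(x, y) = 2*x + 4*y + 1.
  f_x(P) = 7, f_y(P) = 13 (gradient nonzero, so P is smooth).
Step 3: tangent line at P: 7·(x − 0) + 13·(y − 3) = 0.
Expanding: 7*x + 13*y - 39 = 0.


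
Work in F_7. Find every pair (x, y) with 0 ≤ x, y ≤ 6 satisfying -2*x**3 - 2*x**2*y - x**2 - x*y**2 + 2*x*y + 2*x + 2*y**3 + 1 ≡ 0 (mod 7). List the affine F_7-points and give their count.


Affine F_7-points: {(1, 0), (1, 4), (3, 0), (3, 6), (4, 1), (4, 3), (4, 5), (5, 6), (6, 0)}; count = 9.

For each of the 49 pairs (x, y) ∈ F_7², evaluate f(x, y) mod 7. Record the zeros.
  x = 0: [0↦1, 1↦3, 2↦3, 3↦6, 4↦3, 5↦6, 6↦6]  zeros at y ∈ ∅
  x = 1: [0↦0, 1↦1, 2↦5, 3↦3, 4↦0, 5↦1, 6↦4]  zeros at y ∈ {0, 4}
  x = 2: [0↦6, 1↦2, 2↦6, 3↦2, 4↦2, 5↦4, 6↦6]  zeros at y ∈ ∅
  x = 3: [0↦0, 1↦1, 2↦1, 3↦5, 4↦4, 5↦3, 6↦0]  zeros at y ∈ {0, 6}
  x = 4: [0↦5, 1↦0, 2↦6, 3↦0, 4↦1, 5↦0, 6↦2]  zeros at y ∈ {1, 3, 5}
  x = 5: [0↦2, 1↦1, 2↦2, 3↦3, 4↦2, 5↦4, 6↦0]  zeros at y ∈ {6}
  x = 6: [0↦0, 1↦6, 2↦5, 3↦2, 4↦2, 5↦3, 6↦3]  zeros at y ∈ {0}
Collecting zeros: affine points = {(1, 0), (1, 4), (3, 0), (3, 6), (4, 1), (4, 3), (4, 5), (5, 6), (6, 0)}.
Total count |C(F_7)_aff| = 9.


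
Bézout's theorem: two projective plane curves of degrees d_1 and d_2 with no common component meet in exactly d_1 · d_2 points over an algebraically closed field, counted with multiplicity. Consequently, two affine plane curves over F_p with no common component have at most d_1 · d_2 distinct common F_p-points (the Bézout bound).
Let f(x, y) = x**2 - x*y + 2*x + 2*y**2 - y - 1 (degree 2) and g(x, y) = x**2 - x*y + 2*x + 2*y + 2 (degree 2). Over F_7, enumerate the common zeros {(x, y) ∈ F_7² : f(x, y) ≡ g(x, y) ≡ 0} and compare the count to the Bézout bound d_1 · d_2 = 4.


Common zeros: ∅; count = 0; Bézout bound = 4.

deg(f) = 2, deg(g) = 2, so Bézout bound = 4.
Scan x ∈ F_7. For each x, list the y ∈ F_7 with f(x, y) ≡ 0 and those with g(x, y) ≡ 0 (mod 7); the common zeros in that column are the intersection.
  x = 0: f ≡ 0 at y ∈ {1, 3}; g ≡ 0 at y ∈ {6}; common: ∅.
  x = 1: f ≡ 0 at y ∈ {3, 5}; g ≡ 0 at y ∈ {2}; common: ∅.
  x = 2: f ≡ 0 at y ∈ {0, 5}; g ≡ 0 at y ∈ ∅; common: ∅.
  x = 3: f ≡ 0 at y ∈ {0, 2}; g ≡ 0 at y ∈ {3}; common: ∅.
  x = 4: f ≡ 0 at y ∈ {2, 4}; g ≡ 0 at y ∈ {6}; common: ∅.
  x = 5: f ≡ 0 at y ∈ {4, 6}; g ≡ 0 at y ∈ {3}; common: ∅.
  x = 6: f ≡ 0 at y ∈ {1, 6}; g ≡ 0 at y ∈ {2}; common: ∅.
Collecting: common zeros = ∅, so the count is 0.
Comparison with the Bézout bound: 0 ≤ 4 = deg(f)·deg(g), as expected for curves with no common component (the affine F_7-count falls short of the bound because intersections may lie at infinity, over extension fields, or carry multiplicity).


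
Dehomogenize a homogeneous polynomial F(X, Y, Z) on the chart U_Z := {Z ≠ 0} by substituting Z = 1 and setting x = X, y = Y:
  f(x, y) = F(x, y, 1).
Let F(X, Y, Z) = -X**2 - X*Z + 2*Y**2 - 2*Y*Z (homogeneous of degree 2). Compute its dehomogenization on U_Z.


f(x, y) = -x**2 - x + 2*y**2 - 2*y

On U_Z we set Z = 1. Each monomial c·X^i·Y^j·Z^k in F becomes c·x^i·y^j·1^k = c·x^i·y^j.
Substituting Z = 1: F(X, Y, 1) = -x**2 - x + 2*y**2 - 2*y.
Note: deg(f) ≤ deg(F) = 2; strict inequality happens when F is divisible by Z (lost terms).


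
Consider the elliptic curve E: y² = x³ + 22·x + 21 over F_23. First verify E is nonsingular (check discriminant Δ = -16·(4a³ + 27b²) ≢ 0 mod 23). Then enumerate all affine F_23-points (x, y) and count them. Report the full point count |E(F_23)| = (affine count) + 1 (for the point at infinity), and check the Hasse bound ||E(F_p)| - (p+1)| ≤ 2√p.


Affine points = {(2, 2), (2, 21), (4, 9), (4, 14), (5, 7), (5, 16), (6, 1), (6, 22), (7, 9), (7, 14), (12, 9), (12, 14), (15, 0), (17, 8), (17, 15), (18, 4), (18, 19)}; affine count = 17; |E(F_23)| = 18.

Discriminant check: Δ ∝ 4a³ + 27b² = 4·22³ + 27·21² = 4·10648 + 27·441 ≡ 12 (mod 23). Nonzero ⇒ E is nonsingular.
For each x ∈ F_23, compute rhs = x³ + 22·x + 21 mod 23, then count y ∈ F_23 with y² ≡ rhs.
  x = 0: rhs = 21, matching y values: none (0 points).
  x = 1: rhs = 21, matching y values: none (0 points).
  x = 2: rhs = 4, matching y values: 2, 21 (2 points).
  x = 3: rhs = 22, matching y values: none (0 points).
  x = 4: rhs = 12, matching y values: 9, 14 (2 points).
  x = 5: rhs = 3, matching y values: 7, 16 (2 points).
  x = 6: rhs = 1, matching y values: 1, 22 (2 points).
  x = 7: rhs = 12, matching y values: 9, 14 (2 points).
  x = 8: rhs = 19, matching y values: none (0 points).
  x = 9: rhs = 5, matching y values: none (0 points).
  x = 10: rhs = 22, matching y values: none (0 points).
  x = 11: rhs = 7, matching y values: none (0 points).
  x = 12: rhs = 12, matching y values: 9, 14 (2 points).
  x = 13: rhs = 20, matching y values: none (0 points).
  x = 14: rhs = 14, matching y values: none (0 points).
  x = 15: rhs = 0, matching y values: 0 (1 points).
  x = 16: rhs = 7, matching y values: none (0 points).
  x = 17: rhs = 18, matching y values: 8, 15 (2 points).
  x = 18: rhs = 16, matching y values: 4, 19 (2 points).
  x = 19: rhs = 7, matching y values: none (0 points).
  x = 20: rhs = 20, matching y values: none (0 points).
  x = 21: rhs = 15, matching y values: none (0 points).
  x = 22: rhs = 21, matching y values: none (0 points).
Total affine count: 17.
Full point count |E(F_23)| = 17 + 1 = 18.
Hasse bound: |18 − (23+1)| = |-6| = 6 ≤ 2√23 ≈ 9.5917 ✓.


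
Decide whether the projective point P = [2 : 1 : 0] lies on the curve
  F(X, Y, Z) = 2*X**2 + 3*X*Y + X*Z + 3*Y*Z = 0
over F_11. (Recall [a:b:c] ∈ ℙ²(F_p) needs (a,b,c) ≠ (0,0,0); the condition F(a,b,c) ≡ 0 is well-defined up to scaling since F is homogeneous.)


F(2,1,0) ≡ 3 (mod 11); P is NOT on the curve.

Evaluate F(2, 1, 0) term-by-term (mod 11).
  2*X**2 ↦ 2·4·1·1 = 8
  3*X*Y ↦ 3·2·1·1 = 6
  X*Z ↦ 1·2·1·0 = 0
  3*Y*Z ↦ 3·1·1·0 = 0
Sum: F(2, 1, 0) = (8) + (6) + (0) + (0) = 14.
Reducing mod 11: 14 ≡ 3 (mod 11).
Since F(a, b, c) ≡ 3 ≠ 0 (mod 11), P does NOT lie on the curve.


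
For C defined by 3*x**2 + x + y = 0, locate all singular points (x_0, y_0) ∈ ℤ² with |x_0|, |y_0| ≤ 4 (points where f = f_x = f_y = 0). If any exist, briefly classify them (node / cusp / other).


No singular points in the scanned grid; C is smooth there.

Compute partial derivatives:
  f_x = 6*x + 1.
  f_y = 1.
f_y = 1 is a nonzero constant, so f_y never vanishes: no point (x, y) can satisfy f = f_x = f_y = 0. In particular no (x, y) ∈ {−4, ..., 4}² is singular; the curve is smooth.


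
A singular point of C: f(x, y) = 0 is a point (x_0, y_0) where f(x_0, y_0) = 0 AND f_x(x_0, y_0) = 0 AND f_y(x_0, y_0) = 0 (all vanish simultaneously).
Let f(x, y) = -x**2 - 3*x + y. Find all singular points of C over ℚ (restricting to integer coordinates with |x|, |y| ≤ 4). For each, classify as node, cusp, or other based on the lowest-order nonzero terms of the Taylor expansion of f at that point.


No singular points in the scanned grid; C is smooth there.

Compute partial derivatives:
  f_x = -2*x - 3.
  f_y = 1.
f_y = 1 is a nonzero constant, so f_y never vanishes: no point (x, y) can satisfy f = f_x = f_y = 0. In particular no (x, y) ∈ {−4, ..., 4}² is singular; the curve is smooth.


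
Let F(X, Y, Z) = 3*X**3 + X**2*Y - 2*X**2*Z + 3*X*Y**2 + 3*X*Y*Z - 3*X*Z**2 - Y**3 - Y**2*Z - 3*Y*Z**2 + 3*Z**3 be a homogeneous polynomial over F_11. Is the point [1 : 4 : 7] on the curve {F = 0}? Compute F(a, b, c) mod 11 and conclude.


F(1,4,7) ≡ 1 (mod 11); P is NOT on the curve.

Evaluate F(1, 4, 7) term-by-term (mod 11).
  3*X**3 ↦ 3·1·1·1 = 3
  X**2*Y ↦ 1·1·4·1 = 4
  -2*X**2*Z ↦ -2·1·1·7 = -14
  3*X*Y**2 ↦ 3·1·16·1 = 48
  3*X*Y*Z ↦ 3·1·4·7 = 84
  -3*X*Z**2 ↦ -3·1·1·49 = -147
  -Y**3 ↦ -1·1·64·1 = -64
  -Y**2*Z ↦ -1·1·16·7 = -112
  -3*Y*Z**2 ↦ -3·1·4·49 = -588
  3*Z**3 ↦ 3·1·1·343 = 1029
Sum: F(1, 4, 7) = (3) + (4) + (-14) + (48) + (84) + (-147) + (-64) + (-112) + (-588) + (1029) = 243.
Reducing mod 11: 243 ≡ 1 (mod 11).
Since F(a, b, c) ≡ 1 ≠ 0 (mod 11), P does NOT lie on the curve.


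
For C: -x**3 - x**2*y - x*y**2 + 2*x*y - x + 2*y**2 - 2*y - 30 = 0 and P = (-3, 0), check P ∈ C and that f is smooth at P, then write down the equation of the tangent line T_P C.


Tangent line at P: -28*x - 17*y - 84 = 0.

Step 1: f(-3, 0) = 0, so P lies on C.
Step 2: partial derivatives
  f_x(x, y) = -3*x**2 - 2*x*y - y**2 + 2*y - 1, f_y(x, y) = -x**2 - 2*x*y + 2*x + 4*y - 2.
  f_x(P) = -28, f_y(P) = -17 (gradient nonzero, so P is smooth).
Step 3: tangent line at P: -28·(x − -3) + -17·(y − 0) = 0.
Expanding: -28*x - 17*y - 84 = 0.


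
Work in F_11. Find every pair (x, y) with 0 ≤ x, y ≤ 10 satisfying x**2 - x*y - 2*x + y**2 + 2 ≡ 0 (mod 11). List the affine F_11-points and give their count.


Affine F_11-points: {(0, 3), (0, 8), (3, 7), (4, 6), (4, 9), (5, 2), (5, 3), (6, 7), (6, 10), (7, 9), (10, 2), (10, 8)}; count = 12.

For each of the 121 pairs (x, y) ∈ F_11², evaluate f(x, y) mod 11. Record the zeros.
  x = 0: [0↦2, 1↦3, 2↦6, 3↦0, 4↦7, 5↦5, 6↦5, 7↦7, 8↦0, 9↦6, 10↦3]  zeros at y ∈ {3, 8}
  x = 1: [0↦1, 1↦1, 2↦3, 3↦7, 4↦2, 5↦10, 6↦9, 7↦10, 8↦2, 9↦7, 10↦3]  zeros at y ∈ ∅
  x = 2: [0↦2, 1↦1, 2↦2, 3↦5, 4↦10, 5↦6, 6↦4, 7↦4, 8↦6, 9↦10, 10↦5]  zeros at y ∈ ∅
  x = 3: [0↦5, 1↦3, 2↦3, 3↦5, 4↦9, 5↦4, 6↦1, 7↦0, 8↦1, 9↦4, 10↦9]  zeros at y ∈ {7}
  x = 4: [0↦10, 1↦7, 2↦6, 3↦7, 4↦10, 5↦4, 6↦0, 7↦9, 8↦9, 9↦0, 10↦4]  zeros at y ∈ {6, 9}
  x = 5: [0↦6, 1↦2, 2↦0, 3↦0, 4↦2, 5↦6, 6↦1, 7↦9, 8↦8, 9↦9, 10↦1]  zeros at y ∈ {2, 3}
  x = 6: [0↦4, 1↦10, 2↦7, 3↦6, 4↦7, 5↦10, 6↦4, 7↦0, 8↦9, 9↦9, 10↦0]  zeros at y ∈ {7, 10}
  x = 7: [0↦4, 1↦9, 2↦5, 3↦3, 4↦3, 5↦5, 6↦9, 7↦4, 8↦1, 9↦0, 10↦1]  zeros at y ∈ {9}
  x = 8: [0↦6, 1↦10, 2↦5, 3↦2, 4↦1, 5↦2, 6↦5, 7↦10, 8↦6, 9↦4, 10↦4]  zeros at y ∈ ∅
  x = 9: [0↦10, 1↦2, 2↦7, 3↦3, 4↦1, 5↦1, 6↦3, 7↦7, 8↦2, 9↦10, 10↦9]  zeros at y ∈ ∅
  x = 10: [0↦5, 1↦7, 2↦0, 3↦6, 4↦3, 5↦2, 6↦3, 7↦6, 8↦0, 9↦7, 10↦5]  zeros at y ∈ {2, 8}
Collecting zeros: affine points = {(0, 3), (0, 8), (3, 7), (4, 6), (4, 9), (5, 2), (5, 3), (6, 7), (6, 10), (7, 9), (10, 2), (10, 8)}.
Total count |C(F_11)_aff| = 12.


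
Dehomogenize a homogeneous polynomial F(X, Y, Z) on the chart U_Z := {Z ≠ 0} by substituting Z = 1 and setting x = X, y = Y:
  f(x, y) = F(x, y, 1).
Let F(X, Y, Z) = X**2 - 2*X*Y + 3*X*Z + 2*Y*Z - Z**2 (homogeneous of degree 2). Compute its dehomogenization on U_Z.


f(x, y) = x**2 - 2*x*y + 3*x + 2*y - 1

On U_Z we set Z = 1. Each monomial c·X^i·Y^j·Z^k in F becomes c·x^i·y^j·1^k = c·x^i·y^j.
Substituting Z = 1: F(X, Y, 1) = x**2 - 2*x*y + 3*x + 2*y - 1.
Note: deg(f) ≤ deg(F) = 2; strict inequality happens when F is divisible by Z (lost terms).


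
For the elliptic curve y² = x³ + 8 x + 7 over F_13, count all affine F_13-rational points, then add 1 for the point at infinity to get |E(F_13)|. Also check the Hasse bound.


Affine points = {(1, 4), (1, 9), (4, 5), (4, 8), (5, 4), (5, 9), (7, 4), (7, 9), (11, 3), (11, 10)}; affine count = 10; |E(F_13)| = 11.

Discriminant check: Δ ∝ 4a³ + 27b² = 4·8³ + 27·7² = 4·512 + 27·49 ≡ 4 (mod 13). Nonzero ⇒ E is nonsingular.
For each x ∈ F_13, compute rhs = x³ + 8·x + 7 mod 13, then count y ∈ F_13 with y² ≡ rhs.
  x = 0: rhs = 7, matching y values: none (0 points).
  x = 1: rhs = 3, matching y values: 4, 9 (2 points).
  x = 2: rhs = 5, matching y values: none (0 points).
  x = 3: rhs = 6, matching y values: none (0 points).
  x = 4: rhs = 12, matching y values: 5, 8 (2 points).
  x = 5: rhs = 3, matching y values: 4, 9 (2 points).
  x = 6: rhs = 11, matching y values: none (0 points).
  x = 7: rhs = 3, matching y values: 4, 9 (2 points).
  x = 8: rhs = 11, matching y values: none (0 points).
  x = 9: rhs = 2, matching y values: none (0 points).
  x = 10: rhs = 8, matching y values: none (0 points).
  x = 11: rhs = 9, matching y values: 3, 10 (2 points).
  x = 12: rhs = 11, matching y values: none (0 points).
Total affine count: 10.
Full point count |E(F_13)| = 10 + 1 = 11.
Hasse bound: |11 − (13+1)| = |-3| = 3 ≤ 2√13 ≈ 7.2111 ✓.


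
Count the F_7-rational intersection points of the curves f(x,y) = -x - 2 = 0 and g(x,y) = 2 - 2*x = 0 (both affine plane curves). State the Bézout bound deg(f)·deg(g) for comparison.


Common zeros: ∅; count = 0; Bézout bound = 1.

deg(f) = 1, deg(g) = 1, so Bézout bound = 1.
Scan x ∈ F_7. For each x, list the y ∈ F_7 with f(x, y) ≡ 0 and those with g(x, y) ≡ 0 (mod 7); the common zeros in that column are the intersection.
  x = 0: f ≡ 0 at y ∈ ∅; g ≡ 0 at y ∈ ∅; common: ∅.
  x = 1: f ≡ 0 at y ∈ ∅; g ≡ 0 at y ∈ {0, 1, 2, 3, 4, 5, 6}; common: ∅.
  x = 2: f ≡ 0 at y ∈ ∅; g ≡ 0 at y ∈ ∅; common: ∅.
  x = 3: f ≡ 0 at y ∈ ∅; g ≡ 0 at y ∈ ∅; common: ∅.
  x = 4: f ≡ 0 at y ∈ ∅; g ≡ 0 at y ∈ ∅; common: ∅.
  x = 5: f ≡ 0 at y ∈ {0, 1, 2, 3, 4, 5, 6}; g ≡ 0 at y ∈ ∅; common: ∅.
  x = 6: f ≡ 0 at y ∈ ∅; g ≡ 0 at y ∈ ∅; common: ∅.
Collecting: common zeros = ∅, so the count is 0.
Comparison with the Bézout bound: 0 ≤ 1 = deg(f)·deg(g), as expected for curves with no common component (the affine F_7-count falls short of the bound because intersections may lie at infinity, over extension fields, or carry multiplicity).


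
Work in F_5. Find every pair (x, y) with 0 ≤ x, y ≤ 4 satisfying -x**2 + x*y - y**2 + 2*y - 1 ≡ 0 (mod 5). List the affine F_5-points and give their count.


Affine F_5-points: {(0, 1), (1, 1), (1, 2), (2, 0), (2, 4), (3, 0)}; count = 6.

For each of the 25 pairs (x, y) ∈ F_5², evaluate f(x, y) mod 5. Record the zeros.
  x = 0: [0↦4, 1↦0, 2↦4, 3↦1, 4↦1]  zeros at y ∈ {1}
  x = 1: [0↦3, 1↦0, 2↦0, 3↦3, 4↦4]  zeros at y ∈ {1, 2}
  x = 2: [0↦0, 1↦3, 2↦4, 3↦3, 4↦0]  zeros at y ∈ {0, 4}
  x = 3: [0↦0, 1↦4, 2↦1, 3↦1, 4↦4]  zeros at y ∈ {0}
  x = 4: [0↦3, 1↦3, 2↦1, 3↦2, 4↦1]  zeros at y ∈ ∅
Collecting zeros: affine points = {(0, 1), (1, 1), (1, 2), (2, 0), (2, 4), (3, 0)}.
Total count |C(F_5)_aff| = 6.


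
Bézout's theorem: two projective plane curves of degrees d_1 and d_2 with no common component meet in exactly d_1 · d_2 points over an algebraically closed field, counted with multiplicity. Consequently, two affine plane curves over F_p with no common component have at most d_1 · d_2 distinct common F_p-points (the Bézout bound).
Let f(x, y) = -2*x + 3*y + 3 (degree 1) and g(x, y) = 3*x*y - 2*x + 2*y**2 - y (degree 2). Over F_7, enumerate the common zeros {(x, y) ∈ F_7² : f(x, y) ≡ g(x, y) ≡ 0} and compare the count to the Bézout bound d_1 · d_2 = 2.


Common zeros: ∅; count = 0; Bézout bound = 2.

deg(f) = 1, deg(g) = 2, so Bézout bound = 2.
Scan x ∈ F_7. For each x, list the y ∈ F_7 with f(x, y) ≡ 0 and those with g(x, y) ≡ 0 (mod 7); the common zeros in that column are the intersection.
  x = 0: f ≡ 0 at y ∈ {6}; g ≡ 0 at y ∈ {0, 4}; common: ∅.
  x = 1: f ≡ 0 at y ∈ {2}; g ≡ 0 at y ∈ ∅; common: ∅.
  x = 2: f ≡ 0 at y ∈ {5}; g ≡ 0 at y ∈ {2, 6}; common: ∅.
  x = 3: f ≡ 0 at y ∈ {1}; g ≡ 0 at y ∈ {5}; common: ∅.
  x = 4: f ≡ 0 at y ∈ {4}; g ≡ 0 at y ∈ ∅; common: ∅.
  x = 5: f ≡ 0 at y ∈ {0}; g ≡ 0 at y ∈ ∅; common: ∅.
  x = 6: f ≡ 0 at y ∈ {3}; g ≡ 0 at y ∈ {1}; common: ∅.
Collecting: common zeros = ∅, so the count is 0.
Comparison with the Bézout bound: 0 ≤ 2 = deg(f)·deg(g), as expected for curves with no common component (the affine F_7-count falls short of the bound because intersections may lie at infinity, over extension fields, or carry multiplicity).


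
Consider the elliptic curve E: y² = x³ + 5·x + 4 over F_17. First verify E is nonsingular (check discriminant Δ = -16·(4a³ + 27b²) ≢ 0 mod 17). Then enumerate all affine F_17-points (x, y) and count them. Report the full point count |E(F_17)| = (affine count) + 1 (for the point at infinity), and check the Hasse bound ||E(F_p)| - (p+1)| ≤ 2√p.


Affine points = {(0, 2), (0, 15), (5, 1), (5, 16), (7, 5), (7, 12), (9, 8), (9, 9), (10, 0), (11, 8), (11, 9), (14, 8), (14, 9), (16, 7), (16, 10)}; affine count = 15; |E(F_17)| = 16.

Discriminant check: Δ ∝ 4a³ + 27b² = 4·5³ + 27·4² = 4·125 + 27·16 ≡ 14 (mod 17). Nonzero ⇒ E is nonsingular.
For each x ∈ F_17, compute rhs = x³ + 5·x + 4 mod 17, then count y ∈ F_17 with y² ≡ rhs.
  x = 0: rhs = 4, matching y values: 2, 15 (2 points).
  x = 1: rhs = 10, matching y values: none (0 points).
  x = 2: rhs = 5, matching y values: none (0 points).
  x = 3: rhs = 12, matching y values: none (0 points).
  x = 4: rhs = 3, matching y values: none (0 points).
  x = 5: rhs = 1, matching y values: 1, 16 (2 points).
  x = 6: rhs = 12, matching y values: none (0 points).
  x = 7: rhs = 8, matching y values: 5, 12 (2 points).
  x = 8: rhs = 12, matching y values: none (0 points).
  x = 9: rhs = 13, matching y values: 8, 9 (2 points).
  x = 10: rhs = 0, matching y values: 0 (1 points).
  x = 11: rhs = 13, matching y values: 8, 9 (2 points).
  x = 12: rhs = 7, matching y values: none (0 points).
  x = 13: rhs = 5, matching y values: none (0 points).
  x = 14: rhs = 13, matching y values: 8, 9 (2 points).
  x = 15: rhs = 3, matching y values: none (0 points).
  x = 16: rhs = 15, matching y values: 7, 10 (2 points).
Total affine count: 15.
Full point count |E(F_17)| = 15 + 1 = 16.
Hasse bound: |16 − (17+1)| = |-2| = 2 ≤ 2√17 ≈ 8.2462 ✓.


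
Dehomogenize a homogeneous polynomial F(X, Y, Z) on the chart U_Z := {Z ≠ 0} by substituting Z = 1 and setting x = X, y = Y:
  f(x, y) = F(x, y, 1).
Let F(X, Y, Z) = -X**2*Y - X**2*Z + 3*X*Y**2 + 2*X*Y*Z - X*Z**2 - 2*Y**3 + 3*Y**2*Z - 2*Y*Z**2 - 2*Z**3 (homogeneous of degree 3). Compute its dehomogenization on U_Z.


f(x, y) = -x**2*y - x**2 + 3*x*y**2 + 2*x*y - x - 2*y**3 + 3*y**2 - 2*y - 2

On U_Z we set Z = 1. Each monomial c·X^i·Y^j·Z^k in F becomes c·x^i·y^j·1^k = c·x^i·y^j.
Substituting Z = 1: F(X, Y, 1) = -x**2*y - x**2 + 3*x*y**2 + 2*x*y - x - 2*y**3 + 3*y**2 - 2*y - 2.
Note: deg(f) ≤ deg(F) = 3; strict inequality happens when F is divisible by Z (lost terms).


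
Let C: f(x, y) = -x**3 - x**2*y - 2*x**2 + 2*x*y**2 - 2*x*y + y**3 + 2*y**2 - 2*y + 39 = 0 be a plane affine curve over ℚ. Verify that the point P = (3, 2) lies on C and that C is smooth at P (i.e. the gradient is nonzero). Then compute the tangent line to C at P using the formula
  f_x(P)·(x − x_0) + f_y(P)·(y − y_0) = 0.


Tangent line at P: -47*x + 27*y + 87 = 0.

Step 1: f(3, 2) = 0, so P lies on C.
Step 2: partial derivatives
  f_x(x, y) = -3*x**2 - 2*x*y - 4*x + 2*y**2 - 2*y, f_y(x, y) = -x**2 + 4*x*y - 2*x + 3*y**2 + 4*y - 2.
  f_x(P) = -47, f_y(P) = 27 (gradient nonzero, so P is smooth).
Step 3: tangent line at P: -47·(x − 3) + 27·(y − 2) = 0.
Expanding: -47*x + 27*y + 87 = 0.
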